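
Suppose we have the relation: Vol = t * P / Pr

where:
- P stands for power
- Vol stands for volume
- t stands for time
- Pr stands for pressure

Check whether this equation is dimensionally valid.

Yes

P (power) has dimensions [L^2 M T^-3].
Vol (volume) has dimensions [L^3].
t (time) has dimensions [T].
Pr (pressure) has dimensions [L^-1 M T^-2].

Left side: [L^3]
Right side: [L^3]

Both sides have the same dimensions, so the equation is dimensionally consistent.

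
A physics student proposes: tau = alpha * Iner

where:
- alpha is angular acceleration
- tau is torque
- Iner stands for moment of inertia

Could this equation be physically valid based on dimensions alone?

Yes

alpha (angular acceleration) has dimensions [T^-2].
tau (torque) has dimensions [L^2 M T^-2].
Iner (moment of inertia) has dimensions [L^2 M].

Left side: [L^2 M T^-2]
Right side: [L^2 M T^-2]

Both sides have the same dimensions, so the equation is dimensionally consistent.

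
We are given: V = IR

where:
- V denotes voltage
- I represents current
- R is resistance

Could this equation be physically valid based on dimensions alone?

Yes

V (voltage) has dimensions [I^-1 L^2 M T^-3].
I (current) has dimensions [I].
R (resistance) has dimensions [I^-2 L^2 M T^-3].

Left side: [I^-1 L^2 M T^-3]
Right side: [I^-1 L^2 M T^-3]

Both sides have the same dimensions, so the equation is dimensionally consistent.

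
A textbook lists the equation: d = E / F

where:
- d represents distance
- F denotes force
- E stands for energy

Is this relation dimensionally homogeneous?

Yes

d (distance) has dimensions [L].
F (force) has dimensions [L M T^-2].
E (energy) has dimensions [L^2 M T^-2].

Left side: [L]
Right side: [L]

Both sides have the same dimensions, so the equation is dimensionally consistent.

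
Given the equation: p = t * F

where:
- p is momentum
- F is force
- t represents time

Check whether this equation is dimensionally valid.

Yes

p (momentum) has dimensions [L M T^-1].
F (force) has dimensions [L M T^-2].
t (time) has dimensions [T].

Left side: [L M T^-1]
Right side: [L M T^-1]

Both sides have the same dimensions, so the equation is dimensionally consistent.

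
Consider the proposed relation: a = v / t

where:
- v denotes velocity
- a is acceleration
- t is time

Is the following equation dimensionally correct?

Yes

v (velocity) has dimensions [L T^-1].
a (acceleration) has dimensions [L T^-2].
t (time) has dimensions [T].

Left side: [L T^-2]
Right side: [L T^-2]

Both sides have the same dimensions, so the equation is dimensionally consistent.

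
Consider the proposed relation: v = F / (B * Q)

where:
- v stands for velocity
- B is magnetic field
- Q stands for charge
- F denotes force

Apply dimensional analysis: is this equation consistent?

Yes

v (velocity) has dimensions [L T^-1].
B (magnetic field) has dimensions [I^-1 M T^-2].
Q (charge) has dimensions [I T].
F (force) has dimensions [L M T^-2].

Left side: [L T^-1]
Right side: [L T^-1]

Both sides have the same dimensions, so the equation is dimensionally consistent.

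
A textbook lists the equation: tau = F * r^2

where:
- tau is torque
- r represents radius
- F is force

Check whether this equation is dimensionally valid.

No

tau (torque) has dimensions [L^2 M T^-2].
r (radius) has dimensions [L].
F (force) has dimensions [L M T^-2].

Left side: [L^2 M T^-2]
Right side: [L^3 M T^-2]

The two sides have different dimensions, so the equation is NOT dimensionally consistent.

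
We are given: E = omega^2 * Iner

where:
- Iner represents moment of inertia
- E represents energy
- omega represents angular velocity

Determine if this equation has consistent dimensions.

Yes

Iner (moment of inertia) has dimensions [L^2 M].
E (energy) has dimensions [L^2 M T^-2].
omega (angular velocity) has dimensions [T^-1].

Left side: [L^2 M T^-2]
Right side: [L^2 M T^-2]

Both sides have the same dimensions, so the equation is dimensionally consistent.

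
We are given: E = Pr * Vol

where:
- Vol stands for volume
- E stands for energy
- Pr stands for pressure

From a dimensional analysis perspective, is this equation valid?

Yes

Vol (volume) has dimensions [L^3].
E (energy) has dimensions [L^2 M T^-2].
Pr (pressure) has dimensions [L^-1 M T^-2].

Left side: [L^2 M T^-2]
Right side: [L^2 M T^-2]

Both sides have the same dimensions, so the equation is dimensionally consistent.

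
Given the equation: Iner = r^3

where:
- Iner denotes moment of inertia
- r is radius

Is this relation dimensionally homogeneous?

No

Iner (moment of inertia) has dimensions [L^2 M].
r (radius) has dimensions [L].

Left side: [L^2 M]
Right side: [L^3]

The two sides have different dimensions, so the equation is NOT dimensionally consistent.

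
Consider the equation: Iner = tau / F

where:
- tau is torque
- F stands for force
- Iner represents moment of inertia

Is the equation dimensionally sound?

No

tau (torque) has dimensions [L^2 M T^-2].
F (force) has dimensions [L M T^-2].
Iner (moment of inertia) has dimensions [L^2 M].

Left side: [L^2 M]
Right side: [L]

The two sides have different dimensions, so the equation is NOT dimensionally consistent.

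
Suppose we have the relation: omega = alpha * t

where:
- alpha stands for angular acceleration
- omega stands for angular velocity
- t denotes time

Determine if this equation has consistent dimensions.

Yes

alpha (angular acceleration) has dimensions [T^-2].
omega (angular velocity) has dimensions [T^-1].
t (time) has dimensions [T].

Left side: [T^-1]
Right side: [T^-1]

Both sides have the same dimensions, so the equation is dimensionally consistent.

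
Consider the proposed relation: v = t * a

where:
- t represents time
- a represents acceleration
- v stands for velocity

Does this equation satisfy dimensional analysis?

Yes

t (time) has dimensions [T].
a (acceleration) has dimensions [L T^-2].
v (velocity) has dimensions [L T^-1].

Left side: [L T^-1]
Right side: [L T^-1]

Both sides have the same dimensions, so the equation is dimensionally consistent.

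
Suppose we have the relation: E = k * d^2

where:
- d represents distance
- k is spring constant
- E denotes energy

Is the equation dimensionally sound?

Yes

d (distance) has dimensions [L].
k (spring constant) has dimensions [M T^-2].
E (energy) has dimensions [L^2 M T^-2].

Left side: [L^2 M T^-2]
Right side: [L^2 M T^-2]

Both sides have the same dimensions, so the equation is dimensionally consistent.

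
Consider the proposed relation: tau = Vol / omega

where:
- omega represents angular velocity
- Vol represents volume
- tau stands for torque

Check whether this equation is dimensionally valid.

No

omega (angular velocity) has dimensions [T^-1].
Vol (volume) has dimensions [L^3].
tau (torque) has dimensions [L^2 M T^-2].

Left side: [L^2 M T^-2]
Right side: [L^3 T]

The two sides have different dimensions, so the equation is NOT dimensionally consistent.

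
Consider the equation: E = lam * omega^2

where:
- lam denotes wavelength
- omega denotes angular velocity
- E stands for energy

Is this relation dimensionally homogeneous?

No

lam (wavelength) has dimensions [L].
omega (angular velocity) has dimensions [T^-1].
E (energy) has dimensions [L^2 M T^-2].

Left side: [L^2 M T^-2]
Right side: [L T^-2]

The two sides have different dimensions, so the equation is NOT dimensionally consistent.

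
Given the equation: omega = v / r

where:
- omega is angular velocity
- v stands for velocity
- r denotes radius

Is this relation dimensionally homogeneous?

Yes

omega (angular velocity) has dimensions [T^-1].
v (velocity) has dimensions [L T^-1].
r (radius) has dimensions [L].

Left side: [T^-1]
Right side: [T^-1]

Both sides have the same dimensions, so the equation is dimensionally consistent.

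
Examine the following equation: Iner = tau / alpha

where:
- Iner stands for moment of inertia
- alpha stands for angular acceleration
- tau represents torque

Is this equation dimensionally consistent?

Yes

Iner (moment of inertia) has dimensions [L^2 M].
alpha (angular acceleration) has dimensions [T^-2].
tau (torque) has dimensions [L^2 M T^-2].

Left side: [L^2 M]
Right side: [L^2 M]

Both sides have the same dimensions, so the equation is dimensionally consistent.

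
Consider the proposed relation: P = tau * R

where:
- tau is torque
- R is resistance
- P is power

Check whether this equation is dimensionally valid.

No

tau (torque) has dimensions [L^2 M T^-2].
R (resistance) has dimensions [I^-2 L^2 M T^-3].
P (power) has dimensions [L^2 M T^-3].

Left side: [L^2 M T^-3]
Right side: [I^-2 L^4 M^2 T^-5]

The two sides have different dimensions, so the equation is NOT dimensionally consistent.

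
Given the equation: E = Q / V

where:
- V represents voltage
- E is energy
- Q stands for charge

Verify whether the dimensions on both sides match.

No

V (voltage) has dimensions [I^-1 L^2 M T^-3].
E (energy) has dimensions [L^2 M T^-2].
Q (charge) has dimensions [I T].

Left side: [L^2 M T^-2]
Right side: [I^2 L^-2 M^-1 T^4]

The two sides have different dimensions, so the equation is NOT dimensionally consistent.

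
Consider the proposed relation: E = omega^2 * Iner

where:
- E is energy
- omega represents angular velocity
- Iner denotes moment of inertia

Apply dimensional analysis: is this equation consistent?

Yes

E (energy) has dimensions [L^2 M T^-2].
omega (angular velocity) has dimensions [T^-1].
Iner (moment of inertia) has dimensions [L^2 M].

Left side: [L^2 M T^-2]
Right side: [L^2 M T^-2]

Both sides have the same dimensions, so the equation is dimensionally consistent.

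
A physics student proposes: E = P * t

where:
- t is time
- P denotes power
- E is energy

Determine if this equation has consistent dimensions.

Yes

t (time) has dimensions [T].
P (power) has dimensions [L^2 M T^-3].
E (energy) has dimensions [L^2 M T^-2].

Left side: [L^2 M T^-2]
Right side: [L^2 M T^-2]

Both sides have the same dimensions, so the equation is dimensionally consistent.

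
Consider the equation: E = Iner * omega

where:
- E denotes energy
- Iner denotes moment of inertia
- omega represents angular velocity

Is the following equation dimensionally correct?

No

E (energy) has dimensions [L^2 M T^-2].
Iner (moment of inertia) has dimensions [L^2 M].
omega (angular velocity) has dimensions [T^-1].

Left side: [L^2 M T^-2]
Right side: [L^2 M T^-1]

The two sides have different dimensions, so the equation is NOT dimensionally consistent.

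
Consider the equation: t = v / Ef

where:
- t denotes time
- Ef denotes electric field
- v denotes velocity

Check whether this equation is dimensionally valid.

No

t (time) has dimensions [T].
Ef (electric field) has dimensions [I^-1 L M T^-3].
v (velocity) has dimensions [L T^-1].

Left side: [T]
Right side: [I M^-1 T^2]

The two sides have different dimensions, so the equation is NOT dimensionally consistent.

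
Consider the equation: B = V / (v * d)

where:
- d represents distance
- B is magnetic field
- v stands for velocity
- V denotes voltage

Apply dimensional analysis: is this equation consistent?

Yes

d (distance) has dimensions [L].
B (magnetic field) has dimensions [I^-1 M T^-2].
v (velocity) has dimensions [L T^-1].
V (voltage) has dimensions [I^-1 L^2 M T^-3].

Left side: [I^-1 M T^-2]
Right side: [I^-1 M T^-2]

Both sides have the same dimensions, so the equation is dimensionally consistent.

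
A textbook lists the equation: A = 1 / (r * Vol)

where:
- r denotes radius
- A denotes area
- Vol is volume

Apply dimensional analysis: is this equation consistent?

No

r (radius) has dimensions [L].
A (area) has dimensions [L^2].
Vol (volume) has dimensions [L^3].

Left side: [L^2]
Right side: [L^-4]

The two sides have different dimensions, so the equation is NOT dimensionally consistent.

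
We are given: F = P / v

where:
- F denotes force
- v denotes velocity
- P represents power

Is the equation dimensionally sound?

Yes

F (force) has dimensions [L M T^-2].
v (velocity) has dimensions [L T^-1].
P (power) has dimensions [L^2 M T^-3].

Left side: [L M T^-2]
Right side: [L M T^-2]

Both sides have the same dimensions, so the equation is dimensionally consistent.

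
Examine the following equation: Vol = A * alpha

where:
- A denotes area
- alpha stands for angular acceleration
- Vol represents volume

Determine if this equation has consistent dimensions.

No

A (area) has dimensions [L^2].
alpha (angular acceleration) has dimensions [T^-2].
Vol (volume) has dimensions [L^3].

Left side: [L^3]
Right side: [L^2 T^-2]

The two sides have different dimensions, so the equation is NOT dimensionally consistent.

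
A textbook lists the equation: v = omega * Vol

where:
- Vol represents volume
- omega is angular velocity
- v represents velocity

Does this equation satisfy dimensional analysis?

No

Vol (volume) has dimensions [L^3].
omega (angular velocity) has dimensions [T^-1].
v (velocity) has dimensions [L T^-1].

Left side: [L T^-1]
Right side: [L^3 T^-1]

The two sides have different dimensions, so the equation is NOT dimensionally consistent.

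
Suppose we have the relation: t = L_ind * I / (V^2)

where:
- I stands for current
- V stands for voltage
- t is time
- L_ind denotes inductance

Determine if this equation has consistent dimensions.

No

I (current) has dimensions [I].
V (voltage) has dimensions [I^-1 L^2 M T^-3].
t (time) has dimensions [T].
L_ind (inductance) has dimensions [I^-2 L^2 M T^-2].

Left side: [T]
Right side: [I L^-2 M^-1 T^4]

The two sides have different dimensions, so the equation is NOT dimensionally consistent.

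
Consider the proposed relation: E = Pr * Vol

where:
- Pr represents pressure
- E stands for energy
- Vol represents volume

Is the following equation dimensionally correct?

Yes

Pr (pressure) has dimensions [L^-1 M T^-2].
E (energy) has dimensions [L^2 M T^-2].
Vol (volume) has dimensions [L^3].

Left side: [L^2 M T^-2]
Right side: [L^2 M T^-2]

Both sides have the same dimensions, so the equation is dimensionally consistent.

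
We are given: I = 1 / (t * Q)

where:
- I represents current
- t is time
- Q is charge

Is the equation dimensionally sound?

No

I (current) has dimensions [I].
t (time) has dimensions [T].
Q (charge) has dimensions [I T].

Left side: [I]
Right side: [I^-1 T^-2]

The two sides have different dimensions, so the equation is NOT dimensionally consistent.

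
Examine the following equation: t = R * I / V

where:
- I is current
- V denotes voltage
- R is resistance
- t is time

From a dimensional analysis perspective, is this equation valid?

No

I (current) has dimensions [I].
V (voltage) has dimensions [I^-1 L^2 M T^-3].
R (resistance) has dimensions [I^-2 L^2 M T^-3].
t (time) has dimensions [T].

Left side: [T]
Right side: [dimensionless]

The two sides have different dimensions, so the equation is NOT dimensionally consistent.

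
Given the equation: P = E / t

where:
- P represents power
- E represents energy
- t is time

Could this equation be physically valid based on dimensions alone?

Yes

P (power) has dimensions [L^2 M T^-3].
E (energy) has dimensions [L^2 M T^-2].
t (time) has dimensions [T].

Left side: [L^2 M T^-3]
Right side: [L^2 M T^-3]

Both sides have the same dimensions, so the equation is dimensionally consistent.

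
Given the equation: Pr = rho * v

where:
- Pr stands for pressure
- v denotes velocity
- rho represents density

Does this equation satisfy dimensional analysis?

No

Pr (pressure) has dimensions [L^-1 M T^-2].
v (velocity) has dimensions [L T^-1].
rho (density) has dimensions [L^-3 M].

Left side: [L^-1 M T^-2]
Right side: [L^-2 M T^-1]

The two sides have different dimensions, so the equation is NOT dimensionally consistent.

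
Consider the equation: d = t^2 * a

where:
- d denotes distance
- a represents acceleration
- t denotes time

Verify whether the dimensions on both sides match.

Yes

d (distance) has dimensions [L].
a (acceleration) has dimensions [L T^-2].
t (time) has dimensions [T].

Left side: [L]
Right side: [L]

Both sides have the same dimensions, so the equation is dimensionally consistent.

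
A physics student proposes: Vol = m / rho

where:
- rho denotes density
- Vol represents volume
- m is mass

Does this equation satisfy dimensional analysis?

Yes

rho (density) has dimensions [L^-3 M].
Vol (volume) has dimensions [L^3].
m (mass) has dimensions [M].

Left side: [L^3]
Right side: [L^3]

Both sides have the same dimensions, so the equation is dimensionally consistent.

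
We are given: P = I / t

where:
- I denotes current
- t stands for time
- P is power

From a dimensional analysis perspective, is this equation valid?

No

I (current) has dimensions [I].
t (time) has dimensions [T].
P (power) has dimensions [L^2 M T^-3].

Left side: [L^2 M T^-3]
Right side: [I T^-1]

The two sides have different dimensions, so the equation is NOT dimensionally consistent.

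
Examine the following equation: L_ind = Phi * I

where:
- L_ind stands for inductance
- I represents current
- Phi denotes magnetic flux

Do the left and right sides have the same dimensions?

No

L_ind (inductance) has dimensions [I^-2 L^2 M T^-2].
I (current) has dimensions [I].
Phi (magnetic flux) has dimensions [I^-1 L^2 M T^-2].

Left side: [I^-2 L^2 M T^-2]
Right side: [L^2 M T^-2]

The two sides have different dimensions, so the equation is NOT dimensionally consistent.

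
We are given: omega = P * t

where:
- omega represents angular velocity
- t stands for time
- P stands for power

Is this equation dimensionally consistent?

No

omega (angular velocity) has dimensions [T^-1].
t (time) has dimensions [T].
P (power) has dimensions [L^2 M T^-3].

Left side: [T^-1]
Right side: [L^2 M T^-2]

The two sides have different dimensions, so the equation is NOT dimensionally consistent.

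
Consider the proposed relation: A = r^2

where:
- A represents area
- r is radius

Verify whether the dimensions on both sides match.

Yes

A (area) has dimensions [L^2].
r (radius) has dimensions [L].

Left side: [L^2]
Right side: [L^2]

Both sides have the same dimensions, so the equation is dimensionally consistent.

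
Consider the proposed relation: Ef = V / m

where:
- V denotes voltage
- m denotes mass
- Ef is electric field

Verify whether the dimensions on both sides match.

No

V (voltage) has dimensions [I^-1 L^2 M T^-3].
m (mass) has dimensions [M].
Ef (electric field) has dimensions [I^-1 L M T^-3].

Left side: [I^-1 L M T^-3]
Right side: [I^-1 L^2 T^-3]

The two sides have different dimensions, so the equation is NOT dimensionally consistent.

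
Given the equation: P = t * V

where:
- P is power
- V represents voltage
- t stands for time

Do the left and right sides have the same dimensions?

No

P (power) has dimensions [L^2 M T^-3].
V (voltage) has dimensions [I^-1 L^2 M T^-3].
t (time) has dimensions [T].

Left side: [L^2 M T^-3]
Right side: [I^-1 L^2 M T^-2]

The two sides have different dimensions, so the equation is NOT dimensionally consistent.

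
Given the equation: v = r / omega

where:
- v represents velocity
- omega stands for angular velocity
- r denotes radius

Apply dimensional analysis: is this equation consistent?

No

v (velocity) has dimensions [L T^-1].
omega (angular velocity) has dimensions [T^-1].
r (radius) has dimensions [L].

Left side: [L T^-1]
Right side: [L T]

The two sides have different dimensions, so the equation is NOT dimensionally consistent.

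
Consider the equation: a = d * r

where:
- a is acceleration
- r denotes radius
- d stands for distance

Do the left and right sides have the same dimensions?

No

a (acceleration) has dimensions [L T^-2].
r (radius) has dimensions [L].
d (distance) has dimensions [L].

Left side: [L T^-2]
Right side: [L^2]

The two sides have different dimensions, so the equation is NOT dimensionally consistent.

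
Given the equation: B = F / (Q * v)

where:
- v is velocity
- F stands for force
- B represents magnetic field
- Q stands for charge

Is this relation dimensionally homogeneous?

Yes

v (velocity) has dimensions [L T^-1].
F (force) has dimensions [L M T^-2].
B (magnetic field) has dimensions [I^-1 M T^-2].
Q (charge) has dimensions [I T].

Left side: [I^-1 M T^-2]
Right side: [I^-1 M T^-2]

Both sides have the same dimensions, so the equation is dimensionally consistent.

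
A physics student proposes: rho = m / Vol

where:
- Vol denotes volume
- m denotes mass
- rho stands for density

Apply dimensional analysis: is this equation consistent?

Yes

Vol (volume) has dimensions [L^3].
m (mass) has dimensions [M].
rho (density) has dimensions [L^-3 M].

Left side: [L^-3 M]
Right side: [L^-3 M]

Both sides have the same dimensions, so the equation is dimensionally consistent.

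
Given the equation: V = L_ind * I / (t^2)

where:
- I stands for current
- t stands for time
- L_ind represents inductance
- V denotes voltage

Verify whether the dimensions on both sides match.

No

I (current) has dimensions [I].
t (time) has dimensions [T].
L_ind (inductance) has dimensions [I^-2 L^2 M T^-2].
V (voltage) has dimensions [I^-1 L^2 M T^-3].

Left side: [I^-1 L^2 M T^-3]
Right side: [I^-1 L^2 M T^-4]

The two sides have different dimensions, so the equation is NOT dimensionally consistent.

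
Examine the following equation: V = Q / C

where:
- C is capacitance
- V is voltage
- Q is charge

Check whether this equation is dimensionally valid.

Yes

C (capacitance) has dimensions [I^2 L^-2 M^-1 T^4].
V (voltage) has dimensions [I^-1 L^2 M T^-3].
Q (charge) has dimensions [I T].

Left side: [I^-1 L^2 M T^-3]
Right side: [I^-1 L^2 M T^-3]

Both sides have the same dimensions, so the equation is dimensionally consistent.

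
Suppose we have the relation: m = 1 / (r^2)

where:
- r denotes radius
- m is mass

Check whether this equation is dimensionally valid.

No

r (radius) has dimensions [L].
m (mass) has dimensions [M].

Left side: [M]
Right side: [L^-2]

The two sides have different dimensions, so the equation is NOT dimensionally consistent.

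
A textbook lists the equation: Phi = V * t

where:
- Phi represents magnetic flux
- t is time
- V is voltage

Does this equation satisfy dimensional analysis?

Yes

Phi (magnetic flux) has dimensions [I^-1 L^2 M T^-2].
t (time) has dimensions [T].
V (voltage) has dimensions [I^-1 L^2 M T^-3].

Left side: [I^-1 L^2 M T^-2]
Right side: [I^-1 L^2 M T^-2]

Both sides have the same dimensions, so the equation is dimensionally consistent.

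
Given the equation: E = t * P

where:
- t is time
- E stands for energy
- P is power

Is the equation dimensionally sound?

Yes

t (time) has dimensions [T].
E (energy) has dimensions [L^2 M T^-2].
P (power) has dimensions [L^2 M T^-3].

Left side: [L^2 M T^-2]
Right side: [L^2 M T^-2]

Both sides have the same dimensions, so the equation is dimensionally consistent.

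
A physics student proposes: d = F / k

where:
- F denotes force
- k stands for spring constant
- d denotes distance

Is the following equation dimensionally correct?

Yes

F (force) has dimensions [L M T^-2].
k (spring constant) has dimensions [M T^-2].
d (distance) has dimensions [L].

Left side: [L]
Right side: [L]

Both sides have the same dimensions, so the equation is dimensionally consistent.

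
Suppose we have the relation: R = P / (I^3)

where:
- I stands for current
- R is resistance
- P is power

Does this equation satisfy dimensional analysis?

No

I (current) has dimensions [I].
R (resistance) has dimensions [I^-2 L^2 M T^-3].
P (power) has dimensions [L^2 M T^-3].

Left side: [I^-2 L^2 M T^-3]
Right side: [I^-3 L^2 M T^-3]

The two sides have different dimensions, so the equation is NOT dimensionally consistent.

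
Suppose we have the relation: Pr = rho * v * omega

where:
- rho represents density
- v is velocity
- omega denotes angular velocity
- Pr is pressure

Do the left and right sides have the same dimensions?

No

rho (density) has dimensions [L^-3 M].
v (velocity) has dimensions [L T^-1].
omega (angular velocity) has dimensions [T^-1].
Pr (pressure) has dimensions [L^-1 M T^-2].

Left side: [L^-1 M T^-2]
Right side: [L^-2 M T^-2]

The two sides have different dimensions, so the equation is NOT dimensionally consistent.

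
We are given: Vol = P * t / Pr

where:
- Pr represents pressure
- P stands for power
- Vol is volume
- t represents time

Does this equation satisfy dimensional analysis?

Yes

Pr (pressure) has dimensions [L^-1 M T^-2].
P (power) has dimensions [L^2 M T^-3].
Vol (volume) has dimensions [L^3].
t (time) has dimensions [T].

Left side: [L^3]
Right side: [L^3]

Both sides have the same dimensions, so the equation is dimensionally consistent.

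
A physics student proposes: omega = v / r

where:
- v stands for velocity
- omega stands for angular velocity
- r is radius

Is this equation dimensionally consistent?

Yes

v (velocity) has dimensions [L T^-1].
omega (angular velocity) has dimensions [T^-1].
r (radius) has dimensions [L].

Left side: [T^-1]
Right side: [T^-1]

Both sides have the same dimensions, so the equation is dimensionally consistent.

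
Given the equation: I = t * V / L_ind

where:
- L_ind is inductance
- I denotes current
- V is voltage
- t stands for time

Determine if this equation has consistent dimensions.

Yes

L_ind (inductance) has dimensions [I^-2 L^2 M T^-2].
I (current) has dimensions [I].
V (voltage) has dimensions [I^-1 L^2 M T^-3].
t (time) has dimensions [T].

Left side: [I]
Right side: [I]

Both sides have the same dimensions, so the equation is dimensionally consistent.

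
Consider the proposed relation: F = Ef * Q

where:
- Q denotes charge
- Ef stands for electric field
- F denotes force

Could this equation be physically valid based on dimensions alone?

Yes

Q (charge) has dimensions [I T].
Ef (electric field) has dimensions [I^-1 L M T^-3].
F (force) has dimensions [L M T^-2].

Left side: [L M T^-2]
Right side: [L M T^-2]

Both sides have the same dimensions, so the equation is dimensionally consistent.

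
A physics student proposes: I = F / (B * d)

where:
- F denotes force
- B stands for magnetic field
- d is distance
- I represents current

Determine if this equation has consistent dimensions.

Yes

F (force) has dimensions [L M T^-2].
B (magnetic field) has dimensions [I^-1 M T^-2].
d (distance) has dimensions [L].
I (current) has dimensions [I].

Left side: [I]
Right side: [I]

Both sides have the same dimensions, so the equation is dimensionally consistent.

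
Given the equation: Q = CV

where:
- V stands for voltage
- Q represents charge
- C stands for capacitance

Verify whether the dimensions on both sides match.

Yes

V (voltage) has dimensions [I^-1 L^2 M T^-3].
Q (charge) has dimensions [I T].
C (capacitance) has dimensions [I^2 L^-2 M^-1 T^4].

Left side: [I T]
Right side: [I T]

Both sides have the same dimensions, so the equation is dimensionally consistent.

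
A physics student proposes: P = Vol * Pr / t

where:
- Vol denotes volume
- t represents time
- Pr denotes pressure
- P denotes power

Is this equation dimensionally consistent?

Yes

Vol (volume) has dimensions [L^3].
t (time) has dimensions [T].
Pr (pressure) has dimensions [L^-1 M T^-2].
P (power) has dimensions [L^2 M T^-3].

Left side: [L^2 M T^-3]
Right side: [L^2 M T^-3]

Both sides have the same dimensions, so the equation is dimensionally consistent.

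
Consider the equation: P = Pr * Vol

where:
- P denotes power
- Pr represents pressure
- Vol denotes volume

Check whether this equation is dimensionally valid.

No

P (power) has dimensions [L^2 M T^-3].
Pr (pressure) has dimensions [L^-1 M T^-2].
Vol (volume) has dimensions [L^3].

Left side: [L^2 M T^-3]
Right side: [L^2 M T^-2]

The two sides have different dimensions, so the equation is NOT dimensionally consistent.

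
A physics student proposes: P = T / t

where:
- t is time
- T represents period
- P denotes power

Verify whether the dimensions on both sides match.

No

t (time) has dimensions [T].
T (period) has dimensions [T].
P (power) has dimensions [L^2 M T^-3].

Left side: [L^2 M T^-3]
Right side: [dimensionless]

The two sides have different dimensions, so the equation is NOT dimensionally consistent.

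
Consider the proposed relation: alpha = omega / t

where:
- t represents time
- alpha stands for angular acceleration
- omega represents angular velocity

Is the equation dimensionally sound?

Yes

t (time) has dimensions [T].
alpha (angular acceleration) has dimensions [T^-2].
omega (angular velocity) has dimensions [T^-1].

Left side: [T^-2]
Right side: [T^-2]

Both sides have the same dimensions, so the equation is dimensionally consistent.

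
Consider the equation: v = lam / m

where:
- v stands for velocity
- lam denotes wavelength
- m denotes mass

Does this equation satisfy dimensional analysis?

No

v (velocity) has dimensions [L T^-1].
lam (wavelength) has dimensions [L].
m (mass) has dimensions [M].

Left side: [L T^-1]
Right side: [L M^-1]

The two sides have different dimensions, so the equation is NOT dimensionally consistent.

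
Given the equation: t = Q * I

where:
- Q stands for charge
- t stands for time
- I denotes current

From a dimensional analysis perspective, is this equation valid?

No

Q (charge) has dimensions [I T].
t (time) has dimensions [T].
I (current) has dimensions [I].

Left side: [T]
Right side: [I^2 T]

The two sides have different dimensions, so the equation is NOT dimensionally consistent.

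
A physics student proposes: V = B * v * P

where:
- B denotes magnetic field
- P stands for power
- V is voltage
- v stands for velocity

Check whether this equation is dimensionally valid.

No

B (magnetic field) has dimensions [I^-1 M T^-2].
P (power) has dimensions [L^2 M T^-3].
V (voltage) has dimensions [I^-1 L^2 M T^-3].
v (velocity) has dimensions [L T^-1].

Left side: [I^-1 L^2 M T^-3]
Right side: [I^-1 L^3 M^2 T^-6]

The two sides have different dimensions, so the equation is NOT dimensionally consistent.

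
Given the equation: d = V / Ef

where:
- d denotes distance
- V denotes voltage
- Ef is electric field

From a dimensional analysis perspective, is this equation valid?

Yes

d (distance) has dimensions [L].
V (voltage) has dimensions [I^-1 L^2 M T^-3].
Ef (electric field) has dimensions [I^-1 L M T^-3].

Left side: [L]
Right side: [L]

Both sides have the same dimensions, so the equation is dimensionally consistent.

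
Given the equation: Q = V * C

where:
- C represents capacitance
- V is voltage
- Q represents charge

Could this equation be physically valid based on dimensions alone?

Yes

C (capacitance) has dimensions [I^2 L^-2 M^-1 T^4].
V (voltage) has dimensions [I^-1 L^2 M T^-3].
Q (charge) has dimensions [I T].

Left side: [I T]
Right side: [I T]

Both sides have the same dimensions, so the equation is dimensionally consistent.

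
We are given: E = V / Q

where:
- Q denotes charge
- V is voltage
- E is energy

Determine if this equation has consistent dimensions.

No

Q (charge) has dimensions [I T].
V (voltage) has dimensions [I^-1 L^2 M T^-3].
E (energy) has dimensions [L^2 M T^-2].

Left side: [L^2 M T^-2]
Right side: [I^-2 L^2 M T^-4]

The two sides have different dimensions, so the equation is NOT dimensionally consistent.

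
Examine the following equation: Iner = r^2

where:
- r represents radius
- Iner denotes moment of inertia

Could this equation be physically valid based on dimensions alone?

No

r (radius) has dimensions [L].
Iner (moment of inertia) has dimensions [L^2 M].

Left side: [L^2 M]
Right side: [L^2]

The two sides have different dimensions, so the equation is NOT dimensionally consistent.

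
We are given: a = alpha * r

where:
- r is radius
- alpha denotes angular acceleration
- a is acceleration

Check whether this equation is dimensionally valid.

Yes

r (radius) has dimensions [L].
alpha (angular acceleration) has dimensions [T^-2].
a (acceleration) has dimensions [L T^-2].

Left side: [L T^-2]
Right side: [L T^-2]

Both sides have the same dimensions, so the equation is dimensionally consistent.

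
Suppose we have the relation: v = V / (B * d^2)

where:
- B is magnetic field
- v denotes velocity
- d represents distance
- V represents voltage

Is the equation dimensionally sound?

No

B (magnetic field) has dimensions [I^-1 M T^-2].
v (velocity) has dimensions [L T^-1].
d (distance) has dimensions [L].
V (voltage) has dimensions [I^-1 L^2 M T^-3].

Left side: [L T^-1]
Right side: [T^-1]

The two sides have different dimensions, so the equation is NOT dimensionally consistent.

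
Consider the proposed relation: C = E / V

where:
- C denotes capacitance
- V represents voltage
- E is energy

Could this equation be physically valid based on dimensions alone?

No

C (capacitance) has dimensions [I^2 L^-2 M^-1 T^4].
V (voltage) has dimensions [I^-1 L^2 M T^-3].
E (energy) has dimensions [L^2 M T^-2].

Left side: [I^2 L^-2 M^-1 T^4]
Right side: [I T]

The two sides have different dimensions, so the equation is NOT dimensionally consistent.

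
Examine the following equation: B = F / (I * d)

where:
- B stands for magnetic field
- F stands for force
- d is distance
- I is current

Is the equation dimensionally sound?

Yes

B (magnetic field) has dimensions [I^-1 M T^-2].
F (force) has dimensions [L M T^-2].
d (distance) has dimensions [L].
I (current) has dimensions [I].

Left side: [I^-1 M T^-2]
Right side: [I^-1 M T^-2]

Both sides have the same dimensions, so the equation is dimensionally consistent.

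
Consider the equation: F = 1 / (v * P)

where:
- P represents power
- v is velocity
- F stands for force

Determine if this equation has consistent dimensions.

No

P (power) has dimensions [L^2 M T^-3].
v (velocity) has dimensions [L T^-1].
F (force) has dimensions [L M T^-2].

Left side: [L M T^-2]
Right side: [L^-3 M^-1 T^4]

The two sides have different dimensions, so the equation is NOT dimensionally consistent.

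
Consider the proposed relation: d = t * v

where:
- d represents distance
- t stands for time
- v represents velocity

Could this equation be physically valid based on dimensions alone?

Yes

d (distance) has dimensions [L].
t (time) has dimensions [T].
v (velocity) has dimensions [L T^-1].

Left side: [L]
Right side: [L]

Both sides have the same dimensions, so the equation is dimensionally consistent.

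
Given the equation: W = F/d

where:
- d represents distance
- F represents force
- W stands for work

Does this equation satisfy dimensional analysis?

No

d (distance) has dimensions [L].
F (force) has dimensions [L M T^-2].
W (work) has dimensions [L^2 M T^-2].

Left side: [L^2 M T^-2]
Right side: [M T^-2]

The two sides have different dimensions, so the equation is NOT dimensionally consistent.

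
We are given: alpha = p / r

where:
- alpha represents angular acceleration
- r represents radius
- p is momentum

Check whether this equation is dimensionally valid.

No

alpha (angular acceleration) has dimensions [T^-2].
r (radius) has dimensions [L].
p (momentum) has dimensions [L M T^-1].

Left side: [T^-2]
Right side: [M T^-1]

The two sides have different dimensions, so the equation is NOT dimensionally consistent.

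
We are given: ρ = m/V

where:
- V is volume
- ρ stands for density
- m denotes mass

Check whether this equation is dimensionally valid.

Yes

V (volume) has dimensions [L^3].
ρ (density) has dimensions [L^-3 M].
m (mass) has dimensions [M].

Left side: [L^-3 M]
Right side: [L^-3 M]

Both sides have the same dimensions, so the equation is dimensionally consistent.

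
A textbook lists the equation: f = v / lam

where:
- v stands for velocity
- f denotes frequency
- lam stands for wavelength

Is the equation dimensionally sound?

Yes

v (velocity) has dimensions [L T^-1].
f (frequency) has dimensions [T^-1].
lam (wavelength) has dimensions [L].

Left side: [T^-1]
Right side: [T^-1]

Both sides have the same dimensions, so the equation is dimensionally consistent.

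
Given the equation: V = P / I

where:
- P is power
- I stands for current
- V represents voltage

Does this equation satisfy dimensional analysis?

Yes

P (power) has dimensions [L^2 M T^-3].
I (current) has dimensions [I].
V (voltage) has dimensions [I^-1 L^2 M T^-3].

Left side: [I^-1 L^2 M T^-3]
Right side: [I^-1 L^2 M T^-3]

Both sides have the same dimensions, so the equation is dimensionally consistent.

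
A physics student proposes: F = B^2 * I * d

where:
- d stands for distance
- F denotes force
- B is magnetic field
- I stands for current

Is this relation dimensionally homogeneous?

No

d (distance) has dimensions [L].
F (force) has dimensions [L M T^-2].
B (magnetic field) has dimensions [I^-1 M T^-2].
I (current) has dimensions [I].

Left side: [L M T^-2]
Right side: [I^-1 L M^2 T^-4]

The two sides have different dimensions, so the equation is NOT dimensionally consistent.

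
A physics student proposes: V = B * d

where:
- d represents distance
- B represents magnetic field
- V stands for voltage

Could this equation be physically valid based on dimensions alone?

No

d (distance) has dimensions [L].
B (magnetic field) has dimensions [I^-1 M T^-2].
V (voltage) has dimensions [I^-1 L^2 M T^-3].

Left side: [I^-1 L^2 M T^-3]
Right side: [I^-1 L M T^-2]

The two sides have different dimensions, so the equation is NOT dimensionally consistent.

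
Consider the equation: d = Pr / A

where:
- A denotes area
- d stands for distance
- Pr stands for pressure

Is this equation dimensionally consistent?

No

A (area) has dimensions [L^2].
d (distance) has dimensions [L].
Pr (pressure) has dimensions [L^-1 M T^-2].

Left side: [L]
Right side: [L^-3 M T^-2]

The two sides have different dimensions, so the equation is NOT dimensionally consistent.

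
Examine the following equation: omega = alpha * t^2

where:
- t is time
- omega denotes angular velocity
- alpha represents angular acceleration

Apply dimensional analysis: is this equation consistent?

No

t (time) has dimensions [T].
omega (angular velocity) has dimensions [T^-1].
alpha (angular acceleration) has dimensions [T^-2].

Left side: [T^-1]
Right side: [dimensionless]

The two sides have different dimensions, so the equation is NOT dimensionally consistent.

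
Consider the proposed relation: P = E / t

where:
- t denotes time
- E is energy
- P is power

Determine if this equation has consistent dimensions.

Yes

t (time) has dimensions [T].
E (energy) has dimensions [L^2 M T^-2].
P (power) has dimensions [L^2 M T^-3].

Left side: [L^2 M T^-3]
Right side: [L^2 M T^-3]

Both sides have the same dimensions, so the equation is dimensionally consistent.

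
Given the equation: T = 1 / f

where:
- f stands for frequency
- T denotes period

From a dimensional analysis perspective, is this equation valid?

Yes

f (frequency) has dimensions [T^-1].
T (period) has dimensions [T].

Left side: [T]
Right side: [T]

Both sides have the same dimensions, so the equation is dimensionally consistent.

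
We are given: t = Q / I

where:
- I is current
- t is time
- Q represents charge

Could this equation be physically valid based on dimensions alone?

Yes

I (current) has dimensions [I].
t (time) has dimensions [T].
Q (charge) has dimensions [I T].

Left side: [T]
Right side: [T]

Both sides have the same dimensions, so the equation is dimensionally consistent.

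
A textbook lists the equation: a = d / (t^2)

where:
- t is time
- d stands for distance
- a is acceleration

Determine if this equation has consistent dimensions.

Yes

t (time) has dimensions [T].
d (distance) has dimensions [L].
a (acceleration) has dimensions [L T^-2].

Left side: [L T^-2]
Right side: [L T^-2]

Both sides have the same dimensions, so the equation is dimensionally consistent.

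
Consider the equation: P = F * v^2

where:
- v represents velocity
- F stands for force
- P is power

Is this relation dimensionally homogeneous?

No

v (velocity) has dimensions [L T^-1].
F (force) has dimensions [L M T^-2].
P (power) has dimensions [L^2 M T^-3].

Left side: [L^2 M T^-3]
Right side: [L^3 M T^-4]

The two sides have different dimensions, so the equation is NOT dimensionally consistent.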